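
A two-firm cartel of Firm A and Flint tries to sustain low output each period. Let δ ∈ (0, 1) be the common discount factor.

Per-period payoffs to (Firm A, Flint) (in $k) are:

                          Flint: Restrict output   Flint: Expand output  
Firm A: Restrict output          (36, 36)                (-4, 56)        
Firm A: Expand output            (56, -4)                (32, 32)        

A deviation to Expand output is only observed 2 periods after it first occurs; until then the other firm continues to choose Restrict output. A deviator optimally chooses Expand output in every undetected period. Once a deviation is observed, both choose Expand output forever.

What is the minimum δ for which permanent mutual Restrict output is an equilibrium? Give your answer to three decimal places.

0.913

Deviating for the 2 undetected periods gains 56−36 = 20 per period over cooperation, then loses 36−32 = 4 per period forever once punishment starts.
Gain: 20(1 + δ + … + δ^1); loss: 4·δ^2/(1−δ).
No profitable deviation ⇔ 20(1−δ^2) ≤ 4·δ^2, i.e. δ^2 ≥ 20/(20+4) = 5/6.
Hence δ ≥ (5/6)^(1/2) ≈ 0.913.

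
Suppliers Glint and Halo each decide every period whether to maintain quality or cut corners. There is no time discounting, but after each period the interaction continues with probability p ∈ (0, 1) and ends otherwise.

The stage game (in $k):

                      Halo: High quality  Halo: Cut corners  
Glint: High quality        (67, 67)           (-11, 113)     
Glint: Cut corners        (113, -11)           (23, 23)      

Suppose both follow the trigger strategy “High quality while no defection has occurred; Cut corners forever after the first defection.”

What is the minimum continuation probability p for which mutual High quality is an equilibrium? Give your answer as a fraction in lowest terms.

Expected cooperation value is 67 + p·67 + p²·67 + … = 67/(1−p); deviation gives 113 + p·23/(1−p).
67 ≥ 113(1−p) + 23p ⇒ 90p ≥ 46 ⇒ p ≥ 46/90 = 23/45.

23/45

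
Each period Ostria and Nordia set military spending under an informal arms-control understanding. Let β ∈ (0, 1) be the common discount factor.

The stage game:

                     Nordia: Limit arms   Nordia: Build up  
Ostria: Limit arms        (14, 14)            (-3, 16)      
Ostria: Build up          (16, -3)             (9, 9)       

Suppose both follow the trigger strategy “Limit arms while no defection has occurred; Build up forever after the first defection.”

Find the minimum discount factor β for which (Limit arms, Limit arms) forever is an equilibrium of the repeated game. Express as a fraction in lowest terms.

2/7

Under grim trigger the critical discount factor is (T−C)/(T−P) with T = 16, C = 14, P = 9.
β* = (16−14)/(16−9) = 2/7.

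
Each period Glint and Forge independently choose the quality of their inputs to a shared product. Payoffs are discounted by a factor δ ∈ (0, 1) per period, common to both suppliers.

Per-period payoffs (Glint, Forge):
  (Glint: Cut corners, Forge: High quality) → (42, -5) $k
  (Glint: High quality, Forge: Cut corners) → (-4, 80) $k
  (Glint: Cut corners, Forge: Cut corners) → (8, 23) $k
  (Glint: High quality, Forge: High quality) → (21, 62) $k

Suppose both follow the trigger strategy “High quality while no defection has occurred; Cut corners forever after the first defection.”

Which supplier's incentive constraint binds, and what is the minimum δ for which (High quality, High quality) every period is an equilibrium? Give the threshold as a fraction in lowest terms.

Glint: cooperation gives 21 each period; deviation gives 42 once then 8 forever.
  21/(1−δ) ≥ 42 + 8δ/(1−δ) ⇒ δ ≥ 21/34.
Forge: cooperation gives 62 each period; deviation gives 80 once then 23 forever.
  δ ≥ 18/57 = 6/19.
Both must hold, so the binding constraint is Glint's: δ ≥ 21/34.

Glint; δ ≥ 21/34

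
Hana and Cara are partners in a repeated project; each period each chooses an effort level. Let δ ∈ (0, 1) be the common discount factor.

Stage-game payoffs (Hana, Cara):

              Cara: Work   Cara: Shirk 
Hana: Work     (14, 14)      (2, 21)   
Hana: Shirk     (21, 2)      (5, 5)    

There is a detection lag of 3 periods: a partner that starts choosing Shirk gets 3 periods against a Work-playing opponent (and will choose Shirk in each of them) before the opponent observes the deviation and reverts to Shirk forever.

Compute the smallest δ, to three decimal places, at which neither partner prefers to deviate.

0.759

The best deviation is to choose Shirk for all 3 undetected periods, earning 21 each, then 5 forever once detected.
Deviation value: 21(1−δ^3)/(1−δ) + 5δ^3/(1−δ); cooperation value: 14/(1−δ).
IC: 14 ≥ 21(1−δ^3) + 5δ^3 = 21 − 16δ^3.
So δ^3 ≥ 7/16, giving δ ≥ (7/16)^(1/3) ≈ 0.759.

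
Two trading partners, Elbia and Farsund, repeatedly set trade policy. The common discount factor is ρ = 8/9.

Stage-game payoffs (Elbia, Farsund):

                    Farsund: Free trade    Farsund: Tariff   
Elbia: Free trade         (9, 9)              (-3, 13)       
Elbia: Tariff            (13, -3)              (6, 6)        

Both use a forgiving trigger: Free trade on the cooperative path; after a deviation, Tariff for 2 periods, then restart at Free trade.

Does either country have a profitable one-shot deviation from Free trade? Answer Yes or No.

A one-shot deviation gives 13 now, then 6 for 2 periods, then back to 9.
Gain from deviating: (13−9) today; loss: (9−6) in each of the next 2 periods.
No-deviation condition: (9−6)(ρ+…+ρ^2) ≥ 13−9, i.e. ρ+…+ρ^2 ≥ 4/3.
At ρ = 8/9: ρ+…+ρ^2 = 1.6790 ≥ 1.3333.
So cooperation is sustainable.

No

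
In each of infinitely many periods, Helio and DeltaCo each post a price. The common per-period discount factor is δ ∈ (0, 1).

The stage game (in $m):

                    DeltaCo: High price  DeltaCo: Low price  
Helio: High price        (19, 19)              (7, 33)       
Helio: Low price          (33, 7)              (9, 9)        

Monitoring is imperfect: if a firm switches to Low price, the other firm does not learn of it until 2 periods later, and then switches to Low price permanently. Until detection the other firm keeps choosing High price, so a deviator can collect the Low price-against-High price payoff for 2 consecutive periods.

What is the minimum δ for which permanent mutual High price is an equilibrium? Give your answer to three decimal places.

0.764

A deviator earns 33 for 2 periods, then 9 forever; cooperating earns 19 forever. Multiplying the IC by (1−δ):
19 ≥ 33(1−δ^2) + 9δ^2, so 24·δ^2 ≥ 14 and δ^2 ≥ 7/12.
δ ≥ (7/12)^(1/2) ≈ 0.764.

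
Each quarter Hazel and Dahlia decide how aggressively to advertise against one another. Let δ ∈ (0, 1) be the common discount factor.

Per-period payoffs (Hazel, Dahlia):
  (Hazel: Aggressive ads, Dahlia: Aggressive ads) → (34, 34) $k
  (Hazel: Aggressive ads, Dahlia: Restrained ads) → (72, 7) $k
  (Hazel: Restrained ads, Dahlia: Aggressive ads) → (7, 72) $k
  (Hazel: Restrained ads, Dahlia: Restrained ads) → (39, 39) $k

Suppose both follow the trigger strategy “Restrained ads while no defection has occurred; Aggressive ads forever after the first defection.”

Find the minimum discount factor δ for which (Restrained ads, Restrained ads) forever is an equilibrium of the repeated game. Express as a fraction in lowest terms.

33/38

Under grim trigger the critical discount factor is (T−C)/(T−P) with T = 72, C = 39, P = 34.
δ* = (72−39)/(72−34) = 33/38.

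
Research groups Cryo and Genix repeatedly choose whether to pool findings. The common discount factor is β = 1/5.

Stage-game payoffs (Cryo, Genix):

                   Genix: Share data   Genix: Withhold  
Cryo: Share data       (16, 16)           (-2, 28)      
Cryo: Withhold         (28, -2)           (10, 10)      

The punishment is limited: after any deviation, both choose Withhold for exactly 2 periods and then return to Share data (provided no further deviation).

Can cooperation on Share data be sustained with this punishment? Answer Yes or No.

A one-shot deviation gives 28 now, then 10 for 2 periods, then back to 16.
Gain from deviating: (28−16) today; loss: (16−10) in each of the next 2 periods.
No-deviation condition: (16−10)(β+…+β^2) ≥ 28−16, i.e. β+…+β^2 ≥ 2.
At β = 1/5: β+…+β^2 = 0.2400 < 2.0000.
So cooperation is not sustainable.

No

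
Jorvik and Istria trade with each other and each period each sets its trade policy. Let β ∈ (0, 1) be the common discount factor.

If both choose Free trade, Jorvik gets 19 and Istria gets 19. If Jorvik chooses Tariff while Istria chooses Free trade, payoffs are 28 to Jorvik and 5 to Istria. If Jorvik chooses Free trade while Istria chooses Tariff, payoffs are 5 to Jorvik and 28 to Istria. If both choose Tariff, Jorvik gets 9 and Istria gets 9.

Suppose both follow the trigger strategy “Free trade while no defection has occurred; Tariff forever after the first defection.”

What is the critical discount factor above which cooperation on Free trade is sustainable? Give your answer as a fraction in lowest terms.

Cooperation forever yields 19 each period: 19/(1−β).
Deviating yields 28 once, then 9 forever: 28 + 9β/(1−β).
No profitable deviation requires 19/(1−β) ≥ 28 + 9β/(1−β).
Multiplying by (1−β): 19 ≥ 28(1−β) + 9β = 28 − 19β.
So 19β ≥ 9, i.e. β ≥ 9/19.

9/19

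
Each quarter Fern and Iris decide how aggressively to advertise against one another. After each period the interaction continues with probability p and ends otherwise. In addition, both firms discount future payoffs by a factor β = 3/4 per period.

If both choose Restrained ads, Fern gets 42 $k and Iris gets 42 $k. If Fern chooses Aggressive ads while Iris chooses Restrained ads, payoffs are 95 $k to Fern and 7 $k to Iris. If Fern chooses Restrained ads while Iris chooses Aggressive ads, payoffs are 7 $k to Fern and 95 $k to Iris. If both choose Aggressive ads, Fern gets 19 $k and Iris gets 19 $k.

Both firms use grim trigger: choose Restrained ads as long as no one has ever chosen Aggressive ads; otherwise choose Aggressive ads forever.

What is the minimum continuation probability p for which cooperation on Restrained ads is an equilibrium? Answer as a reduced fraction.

53/57

With continuation probability p and discount β, the effective per-period discount factor is βp.
Grim-trigger IC: βp ≥ (95−42)/(95−19) = 53/76.
So p ≥ (53/76)/(3/4) = 53/57.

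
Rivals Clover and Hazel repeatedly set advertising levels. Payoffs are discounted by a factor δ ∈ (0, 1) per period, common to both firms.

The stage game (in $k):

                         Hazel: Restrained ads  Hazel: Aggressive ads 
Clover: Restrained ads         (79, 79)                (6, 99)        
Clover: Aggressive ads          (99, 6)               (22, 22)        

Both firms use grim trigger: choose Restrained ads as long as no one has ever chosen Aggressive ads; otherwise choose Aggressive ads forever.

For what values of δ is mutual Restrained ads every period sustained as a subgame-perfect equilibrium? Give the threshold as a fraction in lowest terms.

20/77

Under grim trigger the critical discount factor is (T−C)/(T−P) with T = 99, C = 79, P = 22.
δ* = (99−79)/(99−22) = 20/77.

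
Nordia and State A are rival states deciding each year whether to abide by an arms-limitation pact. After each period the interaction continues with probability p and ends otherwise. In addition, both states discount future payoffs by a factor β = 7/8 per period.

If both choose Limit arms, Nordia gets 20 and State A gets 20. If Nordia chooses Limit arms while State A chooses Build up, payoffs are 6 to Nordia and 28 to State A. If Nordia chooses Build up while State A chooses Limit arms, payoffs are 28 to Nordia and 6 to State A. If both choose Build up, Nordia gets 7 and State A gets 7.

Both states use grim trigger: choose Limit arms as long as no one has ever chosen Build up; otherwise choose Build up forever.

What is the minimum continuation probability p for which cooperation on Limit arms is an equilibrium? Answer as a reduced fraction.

Expected continuation weight on next period's payoff is β·p = 7/8·p, which plays the role of the discount factor.
Cooperation requires 7/8·p ≥ (28−20)/(28−7) = 8/21, hence p ≥ 64/147.

64/147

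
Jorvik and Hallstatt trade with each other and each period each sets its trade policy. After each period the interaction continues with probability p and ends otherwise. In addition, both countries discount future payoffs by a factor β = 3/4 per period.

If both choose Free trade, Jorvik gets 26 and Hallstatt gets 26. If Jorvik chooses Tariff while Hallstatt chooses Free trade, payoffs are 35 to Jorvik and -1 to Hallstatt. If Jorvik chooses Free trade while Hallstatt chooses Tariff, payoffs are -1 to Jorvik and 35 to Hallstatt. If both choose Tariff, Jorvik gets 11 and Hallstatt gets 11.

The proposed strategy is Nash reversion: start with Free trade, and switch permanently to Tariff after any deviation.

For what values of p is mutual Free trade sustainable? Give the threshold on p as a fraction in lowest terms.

1/2

With continuation probability p and discount β, the effective per-period discount factor is βp.
Grim-trigger IC: βp ≥ (35−26)/(35−11) = 3/8.
So p ≥ (3/8)/(3/4) = 1/2.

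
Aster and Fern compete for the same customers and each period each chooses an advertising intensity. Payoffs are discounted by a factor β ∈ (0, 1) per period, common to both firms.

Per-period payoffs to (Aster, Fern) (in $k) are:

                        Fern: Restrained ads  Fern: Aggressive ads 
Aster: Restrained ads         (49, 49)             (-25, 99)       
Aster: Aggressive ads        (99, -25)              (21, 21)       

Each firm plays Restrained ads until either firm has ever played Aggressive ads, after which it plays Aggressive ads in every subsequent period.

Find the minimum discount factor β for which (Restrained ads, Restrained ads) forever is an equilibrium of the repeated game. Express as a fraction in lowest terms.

49/(1−β) ≥ 99 + 21β/(1−β)
49 ≥ 99 − 78β
β ≥ 50/78 = 25/39.

25/39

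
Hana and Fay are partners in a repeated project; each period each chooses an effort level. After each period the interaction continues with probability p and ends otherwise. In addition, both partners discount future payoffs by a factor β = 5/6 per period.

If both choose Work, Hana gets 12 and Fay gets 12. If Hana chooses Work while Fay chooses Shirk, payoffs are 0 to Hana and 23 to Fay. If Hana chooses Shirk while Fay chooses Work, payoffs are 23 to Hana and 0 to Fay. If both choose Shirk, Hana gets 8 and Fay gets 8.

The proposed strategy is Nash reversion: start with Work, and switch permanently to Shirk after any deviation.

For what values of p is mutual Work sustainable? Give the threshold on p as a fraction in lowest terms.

Expected continuation weight on next period's payoff is β·p = 5/6·p, which plays the role of the discount factor.
Cooperation requires 5/6·p ≥ (23−12)/(23−8) = 11/15, hence p ≥ 22/25.

22/25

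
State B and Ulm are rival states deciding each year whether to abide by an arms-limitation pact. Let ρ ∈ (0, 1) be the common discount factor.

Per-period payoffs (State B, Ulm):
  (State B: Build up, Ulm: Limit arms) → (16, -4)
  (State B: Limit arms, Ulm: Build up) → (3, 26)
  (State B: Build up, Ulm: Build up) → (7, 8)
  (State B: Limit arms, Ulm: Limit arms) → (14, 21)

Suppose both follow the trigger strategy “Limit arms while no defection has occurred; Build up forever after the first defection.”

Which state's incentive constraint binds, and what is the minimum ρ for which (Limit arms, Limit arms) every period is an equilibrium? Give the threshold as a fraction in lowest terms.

For State B: deviation gain 16−14 = 2, per-period punishment loss 14−7 = 7. IC gives ρ ≥ 2/9.
For Ulm: gain 5, loss 13 per period, so ρ ≥ 5/18.
The tighter constraint is Ulm's, so cooperation needs ρ ≥ 5/18.

Ulm; ρ ≥ 5/18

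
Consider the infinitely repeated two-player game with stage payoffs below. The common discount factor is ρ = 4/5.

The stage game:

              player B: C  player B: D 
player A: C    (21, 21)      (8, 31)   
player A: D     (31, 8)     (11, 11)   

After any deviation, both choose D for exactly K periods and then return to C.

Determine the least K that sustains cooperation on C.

2

IC: ρ(1−ρ^K)/(1−ρ) ≥ (31−21)/(21−11) = 1.
With ρ = 4/5: need 1 − ρ^K ≥ 1·(1−4/5)/(4/5), i.e. ρ^K ≤ 0.7500.
Since (4/5)^1 = 0.8000 and (4/5)^2 = 0.6400, the smallest such K is 2.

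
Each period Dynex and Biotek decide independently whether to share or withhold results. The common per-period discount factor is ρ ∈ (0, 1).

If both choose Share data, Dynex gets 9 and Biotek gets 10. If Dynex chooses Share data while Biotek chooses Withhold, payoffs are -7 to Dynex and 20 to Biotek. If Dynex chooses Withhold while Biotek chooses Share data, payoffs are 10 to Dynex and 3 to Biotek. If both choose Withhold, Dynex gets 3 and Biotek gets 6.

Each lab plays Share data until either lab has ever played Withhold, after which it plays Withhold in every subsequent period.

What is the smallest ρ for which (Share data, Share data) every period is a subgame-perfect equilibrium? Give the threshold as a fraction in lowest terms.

Dynex's threshold: (10−9)/(10−3) = 1/7.
Biotek's threshold: (20−10)/(20−6) = 5/7.
1/7 < 5/7, so Biotek binds and ρ* = 5/7.

5/7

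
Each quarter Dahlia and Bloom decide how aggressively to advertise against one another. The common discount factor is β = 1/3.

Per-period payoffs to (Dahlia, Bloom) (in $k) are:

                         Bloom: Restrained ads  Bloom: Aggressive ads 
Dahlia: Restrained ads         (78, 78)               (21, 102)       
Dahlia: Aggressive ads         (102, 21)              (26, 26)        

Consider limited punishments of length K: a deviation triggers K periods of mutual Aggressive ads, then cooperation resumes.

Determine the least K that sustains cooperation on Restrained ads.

IC: β(1−β^K)/(1−β) ≥ (102−78)/(78−26) = 6/13.
With β = 1/3: need 1 − β^K ≥ 6/13·(1−1/3)/(1/3), i.e. β^K ≤ 0.0769.
Since (1/3)^2 = 0.1111 and (1/3)^3 = 0.0370, the smallest such K is 3.

3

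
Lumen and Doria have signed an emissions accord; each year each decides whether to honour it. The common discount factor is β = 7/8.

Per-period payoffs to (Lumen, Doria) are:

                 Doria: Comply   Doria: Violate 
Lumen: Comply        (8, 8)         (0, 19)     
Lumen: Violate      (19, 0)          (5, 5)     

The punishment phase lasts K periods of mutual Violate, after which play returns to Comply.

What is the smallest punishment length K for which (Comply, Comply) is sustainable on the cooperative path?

6

No profitable deviation requires (8−5)(β+…+β^K) ≥ 19−8, i.e. β+…+β^K ≥ 11/3 ≈ 3.6667.
With β = 7/8, the partial sums are K=1: 0.8750, K=2: 1.6406, K=3: 2.3105, K=4: 2.8967, K=5: 3.4096, K=6: 3.8584.
K = 6 is the first length at which the sum reaches 3.6667.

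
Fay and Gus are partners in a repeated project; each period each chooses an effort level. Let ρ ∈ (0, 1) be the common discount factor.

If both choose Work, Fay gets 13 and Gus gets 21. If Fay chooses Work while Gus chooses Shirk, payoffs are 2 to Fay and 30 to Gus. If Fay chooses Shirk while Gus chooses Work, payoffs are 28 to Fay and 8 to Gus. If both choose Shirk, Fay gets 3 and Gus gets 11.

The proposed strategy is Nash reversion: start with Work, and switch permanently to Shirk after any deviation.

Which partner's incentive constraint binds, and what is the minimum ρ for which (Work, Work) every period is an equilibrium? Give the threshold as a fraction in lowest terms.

Fay; ρ ≥ 3/5

Fay's threshold: (28−13)/(28−3) = 3/5.
Gus's threshold: (30−21)/(30−11) = 9/19.
3/5 > 9/19, so Fay binds and ρ* = 3/5.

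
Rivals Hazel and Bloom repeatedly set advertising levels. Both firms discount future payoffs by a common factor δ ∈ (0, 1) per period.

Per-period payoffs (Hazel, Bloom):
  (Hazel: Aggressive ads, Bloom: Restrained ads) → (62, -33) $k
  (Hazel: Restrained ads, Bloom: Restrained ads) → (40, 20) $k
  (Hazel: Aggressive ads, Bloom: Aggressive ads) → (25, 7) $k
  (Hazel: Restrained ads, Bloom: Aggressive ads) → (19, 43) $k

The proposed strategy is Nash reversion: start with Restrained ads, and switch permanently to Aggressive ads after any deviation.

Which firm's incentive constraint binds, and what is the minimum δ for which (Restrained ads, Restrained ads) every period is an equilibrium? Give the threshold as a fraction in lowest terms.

Hazel's threshold: (62−40)/(62−25) = 22/37.
Bloom's threshold: (43−20)/(43−7) = 23/36.
22/37 < 23/36, so Bloom binds and δ* = 23/36.

Bloom; δ ≥ 23/36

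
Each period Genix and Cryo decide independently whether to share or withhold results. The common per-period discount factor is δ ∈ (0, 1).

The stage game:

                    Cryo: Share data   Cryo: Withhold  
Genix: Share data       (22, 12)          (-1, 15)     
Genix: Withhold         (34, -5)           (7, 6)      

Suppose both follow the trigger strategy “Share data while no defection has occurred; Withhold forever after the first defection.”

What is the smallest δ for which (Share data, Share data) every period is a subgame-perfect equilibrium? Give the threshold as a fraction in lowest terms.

4/9

Genix: cooperation gives 22 each period; deviation gives 34 once then 7 forever.
  22/(1−δ) ≥ 34 + 7δ/(1−δ) ⇒ δ ≥ 12/27 = 4/9.
Cryo: cooperation gives 12 each period; deviation gives 15 once then 6 forever.
  δ ≥ 3/9 = 1/3.
Both must hold, so the binding constraint is Genix's: δ ≥ 4/9.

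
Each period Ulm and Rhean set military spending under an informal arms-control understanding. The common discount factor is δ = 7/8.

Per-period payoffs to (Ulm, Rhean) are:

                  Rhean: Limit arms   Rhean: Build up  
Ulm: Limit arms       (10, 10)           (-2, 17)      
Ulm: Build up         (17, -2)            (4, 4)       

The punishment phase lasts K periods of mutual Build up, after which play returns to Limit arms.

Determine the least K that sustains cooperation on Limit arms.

IC: δ(1−δ^K)/(1−δ) ≥ (17−10)/(10−4) = 7/6.
With δ = 7/8: need 1 − δ^K ≥ 7/6·(1−7/8)/(7/8), i.e. δ^K ≤ 0.8333.
Since (7/8)^1 = 0.8750 and (7/8)^2 = 0.7656, the smallest such K is 2.

2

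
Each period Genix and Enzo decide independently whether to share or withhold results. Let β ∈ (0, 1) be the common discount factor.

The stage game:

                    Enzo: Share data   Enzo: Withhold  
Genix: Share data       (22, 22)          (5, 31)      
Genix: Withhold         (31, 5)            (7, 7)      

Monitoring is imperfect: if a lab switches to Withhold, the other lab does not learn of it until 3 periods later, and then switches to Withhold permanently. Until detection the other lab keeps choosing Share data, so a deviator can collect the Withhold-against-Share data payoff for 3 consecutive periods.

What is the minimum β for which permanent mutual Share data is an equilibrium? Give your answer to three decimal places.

A deviator earns 31 for 3 periods, then 7 forever; cooperating earns 22 forever. Multiplying the IC by (1−β):
22 ≥ 31(1−β^3) + 7β^3, so 24·β^3 ≥ 9 and β^3 ≥ 3/8.
β ≥ (3/8)^(1/3) ≈ 0.721.

0.721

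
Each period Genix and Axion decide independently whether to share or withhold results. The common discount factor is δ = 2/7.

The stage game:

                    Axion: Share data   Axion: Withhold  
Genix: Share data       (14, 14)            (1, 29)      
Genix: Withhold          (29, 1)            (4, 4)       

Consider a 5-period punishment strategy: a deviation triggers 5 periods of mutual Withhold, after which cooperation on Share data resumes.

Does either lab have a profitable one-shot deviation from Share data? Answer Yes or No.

Yes

Comparing payoff streams over the 6 periods until play realigns: cooperate → 14(1+δ+…+δ^5); deviate → 29 + 4(δ+…+δ^5).
Cooperation is sustained iff (14−4)(δ+…+δ^5) ≥ 29−14.
δ+…+δ^5 = 2/7·(1−(2/7)^5)/(1−2/7) = 0.3992, and (29−14)/(14−4) = 1.5000.
0.3992 < 1.5000, so cooperation is not sustainable.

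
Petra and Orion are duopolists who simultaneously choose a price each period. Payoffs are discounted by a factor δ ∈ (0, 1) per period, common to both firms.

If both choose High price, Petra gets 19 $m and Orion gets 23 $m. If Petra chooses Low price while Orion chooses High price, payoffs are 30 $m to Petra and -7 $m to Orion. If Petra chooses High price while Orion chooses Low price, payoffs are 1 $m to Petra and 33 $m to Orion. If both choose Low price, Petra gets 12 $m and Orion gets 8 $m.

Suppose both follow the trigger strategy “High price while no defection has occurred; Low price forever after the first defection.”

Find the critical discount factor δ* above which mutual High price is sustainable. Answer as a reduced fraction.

11/18

Petra's threshold: (30−19)/(30−12) = 11/18.
Orion's threshold: (33−23)/(33−8) = 2/5.
11/18 > 2/5, so Petra binds and δ* = 11/18.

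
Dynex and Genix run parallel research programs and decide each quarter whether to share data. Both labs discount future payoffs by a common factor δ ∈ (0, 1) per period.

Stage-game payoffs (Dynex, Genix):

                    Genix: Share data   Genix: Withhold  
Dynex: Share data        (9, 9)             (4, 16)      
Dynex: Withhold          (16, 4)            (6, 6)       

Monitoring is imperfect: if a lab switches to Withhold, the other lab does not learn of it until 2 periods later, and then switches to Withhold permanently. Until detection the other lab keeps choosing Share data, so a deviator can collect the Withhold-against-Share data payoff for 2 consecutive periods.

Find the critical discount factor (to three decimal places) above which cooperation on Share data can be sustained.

0.837

The best deviation is to choose Withhold for all 2 undetected periods, earning 16 each, then 6 forever once detected.
Deviation value: 16(1−δ^2)/(1−δ) + 6δ^2/(1−δ); cooperation value: 9/(1−δ).
IC: 9 ≥ 16(1−δ^2) + 6δ^2 = 16 − 10δ^2.
So δ^2 ≥ 7/10, giving δ ≥ (7/10)^(1/2) ≈ 0.837.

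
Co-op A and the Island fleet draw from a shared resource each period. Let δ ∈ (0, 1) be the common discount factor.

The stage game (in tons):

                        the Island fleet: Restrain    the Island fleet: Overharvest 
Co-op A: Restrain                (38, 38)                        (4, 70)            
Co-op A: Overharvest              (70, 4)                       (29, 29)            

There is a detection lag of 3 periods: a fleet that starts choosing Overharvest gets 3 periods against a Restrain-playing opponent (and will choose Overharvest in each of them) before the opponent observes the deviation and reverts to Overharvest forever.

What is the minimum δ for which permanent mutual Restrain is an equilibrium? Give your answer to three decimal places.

Deviating for the 3 undetected periods gains 70−38 = 32 per period over cooperation, then loses 38−29 = 9 per period forever once punishment starts.
Gain: 32(1 + δ + … + δ^2); loss: 9·δ^3/(1−δ).
No profitable deviation ⇔ 32(1−δ^3) ≤ 9·δ^3, i.e. δ^3 ≥ 32/(32+9) = 32/41.
Hence δ ≥ (32/41)^(1/3) ≈ 0.921.

0.921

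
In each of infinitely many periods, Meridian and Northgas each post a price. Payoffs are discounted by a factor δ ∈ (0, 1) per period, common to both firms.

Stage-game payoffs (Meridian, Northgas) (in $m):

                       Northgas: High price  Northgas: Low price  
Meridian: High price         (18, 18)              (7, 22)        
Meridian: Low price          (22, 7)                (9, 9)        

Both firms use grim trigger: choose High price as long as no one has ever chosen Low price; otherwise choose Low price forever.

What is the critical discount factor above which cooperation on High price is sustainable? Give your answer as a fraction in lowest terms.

4/13

One-period gain from deviating is 22 − 18 = 4. The loss is 18 − 9 = 9 in every subsequent period, with present value 9·δ/(1−δ).
Deviation is unprofitable when 9·δ/(1−δ) ≥ 4, i.e. δ/(1−δ) ≥ 4/9.
Equivalently δ ≥ 4/(4+9) = 4/13.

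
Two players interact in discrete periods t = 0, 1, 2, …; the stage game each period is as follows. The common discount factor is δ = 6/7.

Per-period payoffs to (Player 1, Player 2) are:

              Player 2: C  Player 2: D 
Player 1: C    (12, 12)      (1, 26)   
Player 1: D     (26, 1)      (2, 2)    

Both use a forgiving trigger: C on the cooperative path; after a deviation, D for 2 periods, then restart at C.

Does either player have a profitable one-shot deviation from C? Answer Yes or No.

No

Comparing payoff streams over the 3 periods until play realigns: cooperate → 12(1+δ+…+δ^2); deviate → 26 + 2(δ+…+δ^2).
Cooperation is sustained iff (12−2)(δ+…+δ^2) ≥ 26−12.
δ+…+δ^2 = 6/7·(1−(6/7)^2)/(1−6/7) = 1.5918, and (26−12)/(12−2) = 1.4000.
1.5918 ≥ 1.4000, so cooperation is sustainable.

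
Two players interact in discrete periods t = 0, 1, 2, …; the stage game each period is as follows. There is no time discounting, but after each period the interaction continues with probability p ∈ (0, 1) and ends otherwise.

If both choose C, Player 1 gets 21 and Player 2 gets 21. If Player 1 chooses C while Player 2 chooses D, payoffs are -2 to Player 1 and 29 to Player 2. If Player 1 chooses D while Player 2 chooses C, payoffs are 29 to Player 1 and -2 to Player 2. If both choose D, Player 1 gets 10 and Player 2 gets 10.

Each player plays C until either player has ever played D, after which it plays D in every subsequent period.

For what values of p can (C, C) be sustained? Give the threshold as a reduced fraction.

Expected cooperation value is 21 + p·21 + p²·21 + … = 21/(1−p); deviation gives 29 + p·10/(1−p).
21 ≥ 29(1−p) + 10p ⇒ 19p ≥ 8 ⇒ p ≥ 8/19.

8/19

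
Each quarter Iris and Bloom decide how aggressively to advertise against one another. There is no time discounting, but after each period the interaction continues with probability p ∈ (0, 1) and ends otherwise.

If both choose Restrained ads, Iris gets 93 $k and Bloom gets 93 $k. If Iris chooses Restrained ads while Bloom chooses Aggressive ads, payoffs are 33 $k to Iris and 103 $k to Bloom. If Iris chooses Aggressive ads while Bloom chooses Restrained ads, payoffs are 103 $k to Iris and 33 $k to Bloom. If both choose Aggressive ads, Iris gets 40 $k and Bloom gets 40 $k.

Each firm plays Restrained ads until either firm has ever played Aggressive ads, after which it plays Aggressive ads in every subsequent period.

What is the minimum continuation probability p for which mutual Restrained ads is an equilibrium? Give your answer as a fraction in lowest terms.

Expected cooperation value is 93 + p·93 + p²·93 + … = 93/(1−p); deviation gives 103 + p·40/(1−p).
93 ≥ 103(1−p) + 40p ⇒ 63p ≥ 10 ⇒ p ≥ 10/63.

10/63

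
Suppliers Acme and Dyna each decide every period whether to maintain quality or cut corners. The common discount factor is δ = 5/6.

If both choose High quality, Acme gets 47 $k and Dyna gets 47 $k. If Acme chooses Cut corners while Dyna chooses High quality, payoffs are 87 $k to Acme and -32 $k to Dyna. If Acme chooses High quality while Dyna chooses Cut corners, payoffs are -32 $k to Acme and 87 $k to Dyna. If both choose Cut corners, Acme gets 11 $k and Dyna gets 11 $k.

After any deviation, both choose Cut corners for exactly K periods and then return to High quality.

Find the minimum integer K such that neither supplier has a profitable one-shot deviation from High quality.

2

IC: δ(1−δ^K)/(1−δ) ≥ (87−47)/(47−11) = 10/9.
With δ = 5/6: need 1 − δ^K ≥ 10/9·(1−5/6)/(5/6), i.e. δ^K ≤ 0.7778.
Since (5/6)^1 = 0.8333 and (5/6)^2 = 0.6944, the smallest such K is 2.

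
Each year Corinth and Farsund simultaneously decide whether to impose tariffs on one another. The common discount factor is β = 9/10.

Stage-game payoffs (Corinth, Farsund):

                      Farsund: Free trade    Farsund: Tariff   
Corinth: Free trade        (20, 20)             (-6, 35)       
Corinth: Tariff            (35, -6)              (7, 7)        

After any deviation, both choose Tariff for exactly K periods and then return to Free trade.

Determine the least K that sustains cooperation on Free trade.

2

Need Σ_{k=1}^{K} β^k ≥ (35−20)/(20−7) = 1.1538 at β = 9/10.
At K = 1 the sum is 0.9000 < 1.1538; at K = 2 it is 1.7100 ≥ 1.1538.
So the minimum punishment length is K = 2.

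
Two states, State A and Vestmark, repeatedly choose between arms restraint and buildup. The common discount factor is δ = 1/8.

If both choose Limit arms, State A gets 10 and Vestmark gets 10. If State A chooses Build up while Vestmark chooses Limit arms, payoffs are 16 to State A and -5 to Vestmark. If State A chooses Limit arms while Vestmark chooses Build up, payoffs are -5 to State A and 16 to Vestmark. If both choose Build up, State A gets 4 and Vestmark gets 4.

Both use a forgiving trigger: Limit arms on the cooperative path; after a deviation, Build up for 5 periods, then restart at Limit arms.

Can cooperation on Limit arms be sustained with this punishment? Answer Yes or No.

No

IC: δ+…+δ^5 ≥ (16−10)/(10−4) = 1.
At δ = 1/8: partial sum = 0.1429 < 1.0000. Cooperation not sustainable.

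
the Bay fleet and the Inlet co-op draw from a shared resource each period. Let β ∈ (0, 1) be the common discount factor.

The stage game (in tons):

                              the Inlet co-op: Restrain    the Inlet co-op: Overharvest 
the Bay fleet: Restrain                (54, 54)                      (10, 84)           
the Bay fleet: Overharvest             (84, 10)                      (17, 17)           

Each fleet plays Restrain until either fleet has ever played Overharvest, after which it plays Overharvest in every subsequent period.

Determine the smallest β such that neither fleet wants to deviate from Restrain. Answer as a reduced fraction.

30/67

One-period gain from deviating is 84 − 54 = 30. The loss is 54 − 17 = 37 in every subsequent period, with present value 37·β/(1−β).
Deviation is unprofitable when 37·β/(1−β) ≥ 30, i.e. β/(1−β) ≥ 30/37.
Equivalently β ≥ 30/(30+37) = 30/67.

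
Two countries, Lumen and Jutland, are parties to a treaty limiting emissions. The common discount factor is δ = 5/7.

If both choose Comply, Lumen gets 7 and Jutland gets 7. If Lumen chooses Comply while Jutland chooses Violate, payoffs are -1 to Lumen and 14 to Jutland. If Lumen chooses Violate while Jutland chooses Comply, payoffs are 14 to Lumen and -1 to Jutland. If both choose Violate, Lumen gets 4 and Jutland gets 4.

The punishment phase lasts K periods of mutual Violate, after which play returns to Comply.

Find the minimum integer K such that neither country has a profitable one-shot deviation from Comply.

IC: δ(1−δ^K)/(1−δ) ≥ (14−7)/(7−4) = 7/3.
With δ = 5/7: need 1 − δ^K ≥ 7/3·(1−5/7)/(5/7), i.e. δ^K ≤ 0.0667.
Since (5/7)^8 = 0.0678 and (5/7)^9 = 0.0484, the smallest such K is 9.

9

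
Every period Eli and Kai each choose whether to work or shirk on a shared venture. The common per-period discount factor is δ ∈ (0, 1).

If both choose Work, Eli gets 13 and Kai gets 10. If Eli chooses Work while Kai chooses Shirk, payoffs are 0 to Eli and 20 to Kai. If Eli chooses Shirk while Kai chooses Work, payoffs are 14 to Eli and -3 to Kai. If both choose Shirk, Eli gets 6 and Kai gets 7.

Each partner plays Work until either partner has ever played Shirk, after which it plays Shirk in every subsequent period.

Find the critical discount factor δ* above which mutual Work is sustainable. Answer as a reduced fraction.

Eli's threshold: (14−13)/(14−6) = 1/8.
Kai's threshold: (20−10)/(20−7) = 10/13.
1/8 < 10/13, so Kai binds and δ* = 10/13.

10/13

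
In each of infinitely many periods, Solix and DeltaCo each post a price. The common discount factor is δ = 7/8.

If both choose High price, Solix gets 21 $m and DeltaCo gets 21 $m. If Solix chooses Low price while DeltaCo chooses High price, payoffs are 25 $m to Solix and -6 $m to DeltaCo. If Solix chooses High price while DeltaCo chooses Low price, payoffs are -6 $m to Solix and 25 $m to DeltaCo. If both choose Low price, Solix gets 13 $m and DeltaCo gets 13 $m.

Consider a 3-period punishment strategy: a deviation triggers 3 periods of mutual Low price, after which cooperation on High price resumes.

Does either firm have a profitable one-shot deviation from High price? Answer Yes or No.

No

IC: δ+…+δ^3 ≥ (25−21)/(21−13) = 1/2.
At δ = 7/8: partial sum = 2.3105 ≥ 0.5000. Cooperation sustainable.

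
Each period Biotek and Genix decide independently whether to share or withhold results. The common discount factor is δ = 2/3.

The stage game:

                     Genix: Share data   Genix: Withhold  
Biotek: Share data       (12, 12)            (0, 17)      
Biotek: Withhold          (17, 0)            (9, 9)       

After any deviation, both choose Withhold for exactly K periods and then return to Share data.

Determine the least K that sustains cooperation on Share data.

5

No profitable deviation requires (12−9)(δ+…+δ^K) ≥ 17−12, i.e. δ+…+δ^K ≥ 5/3 ≈ 1.6667.
With δ = 2/3, the partial sums are K=1: 0.6667, K=2: 1.1111, K=3: 1.4074, K=4: 1.6049, K=5: 1.7366.
K = 5 is the first length at which the sum reaches 1.6667.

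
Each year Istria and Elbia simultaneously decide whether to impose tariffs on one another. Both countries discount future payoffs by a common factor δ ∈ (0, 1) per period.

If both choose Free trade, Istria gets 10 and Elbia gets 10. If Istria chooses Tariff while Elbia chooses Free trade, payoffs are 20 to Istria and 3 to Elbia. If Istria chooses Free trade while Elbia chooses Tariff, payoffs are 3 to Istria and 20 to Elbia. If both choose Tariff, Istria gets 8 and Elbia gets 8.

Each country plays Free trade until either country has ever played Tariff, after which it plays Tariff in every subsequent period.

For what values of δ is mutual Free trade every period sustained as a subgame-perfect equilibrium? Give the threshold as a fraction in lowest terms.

Cooperation forever yields 10 each period: 10/(1−δ).
Deviating yields 20 once, then 8 forever: 20 + 8δ/(1−δ).
No profitable deviation requires 10/(1−δ) ≥ 20 + 8δ/(1−δ).
Multiplying by (1−δ): 10 ≥ 20(1−δ) + 8δ = 20 − 12δ.
So 12δ ≥ 10, i.e. δ ≥ 10/12 = 5/6.

5/6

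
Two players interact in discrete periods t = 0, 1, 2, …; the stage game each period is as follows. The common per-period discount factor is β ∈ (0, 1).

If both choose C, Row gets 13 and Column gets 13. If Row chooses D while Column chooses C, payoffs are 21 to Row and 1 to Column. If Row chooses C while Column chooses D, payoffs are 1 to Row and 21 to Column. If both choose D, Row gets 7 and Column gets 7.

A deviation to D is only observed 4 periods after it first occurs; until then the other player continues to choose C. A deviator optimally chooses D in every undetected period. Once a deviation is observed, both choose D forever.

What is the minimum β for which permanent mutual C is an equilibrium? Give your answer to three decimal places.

0.869

The best deviation is to choose D for all 4 undetected periods, earning 21 each, then 7 forever once detected.
Deviation value: 21(1−β^4)/(1−β) + 7β^4/(1−β); cooperation value: 13/(1−β).
IC: 13 ≥ 21(1−β^4) + 7β^4 = 21 − 14β^4.
So β^4 ≥ 8/14 = 4/7, giving β ≥ (4/7)^(1/4) ≈ 0.869.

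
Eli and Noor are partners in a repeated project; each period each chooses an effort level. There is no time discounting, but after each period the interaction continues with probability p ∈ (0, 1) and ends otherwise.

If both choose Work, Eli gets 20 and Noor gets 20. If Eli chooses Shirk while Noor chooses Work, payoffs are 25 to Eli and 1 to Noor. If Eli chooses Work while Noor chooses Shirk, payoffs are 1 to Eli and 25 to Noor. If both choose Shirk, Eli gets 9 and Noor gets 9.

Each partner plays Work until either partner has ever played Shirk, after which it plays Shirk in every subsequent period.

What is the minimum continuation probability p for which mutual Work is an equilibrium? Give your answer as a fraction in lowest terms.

With no time discounting, the continuation probability p plays the role of the discount factor.
Grim-trigger IC: 20/(1−p) ≥ 25 + 9p/(1−p) ⇒ p ≥ (25−20)/(25−9) = 5/16.

5/16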